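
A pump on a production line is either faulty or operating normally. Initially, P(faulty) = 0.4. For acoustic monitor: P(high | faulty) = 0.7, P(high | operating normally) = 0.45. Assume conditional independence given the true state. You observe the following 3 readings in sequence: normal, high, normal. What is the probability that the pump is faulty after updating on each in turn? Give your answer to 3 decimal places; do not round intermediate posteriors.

After 'normal': P(faulty) = 0.3·0.4000 / (0.3·0.4000 + 0.55·0.6000) ≈ 0.2667
After 'high': P(faulty) = 0.7·0.2667 / (0.7·0.2667 + 0.45·0.7333) ≈ 0.3613
After 'normal': P(faulty) = 0.3·0.3613 / (0.3·0.3613 + 0.55·0.6387) ≈ 0.2358

0.236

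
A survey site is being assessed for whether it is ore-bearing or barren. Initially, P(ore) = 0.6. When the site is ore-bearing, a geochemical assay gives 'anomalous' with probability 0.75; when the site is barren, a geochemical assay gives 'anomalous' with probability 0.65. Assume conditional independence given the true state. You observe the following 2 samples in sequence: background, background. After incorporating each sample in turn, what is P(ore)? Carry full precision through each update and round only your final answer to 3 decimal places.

0.434

After 'background': P(ore) = 0.25·0.6000 / (0.25·0.6000 + 0.35·0.4000) ≈ 0.5172
After 'background': P(ore) = 0.25·0.5172 / (0.25·0.5172 + 0.35·0.4828) ≈ 0.4335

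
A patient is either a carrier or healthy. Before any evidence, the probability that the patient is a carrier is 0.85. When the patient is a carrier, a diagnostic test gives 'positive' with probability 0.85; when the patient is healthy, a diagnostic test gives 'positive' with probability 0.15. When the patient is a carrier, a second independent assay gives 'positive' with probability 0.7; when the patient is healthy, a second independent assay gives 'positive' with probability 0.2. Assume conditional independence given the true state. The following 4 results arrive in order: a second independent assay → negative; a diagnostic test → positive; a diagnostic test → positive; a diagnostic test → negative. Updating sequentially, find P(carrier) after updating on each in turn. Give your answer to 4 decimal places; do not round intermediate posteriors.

0.9233

After a second independent assay='negative': P(carrier) = 0.3·0.8500 / (0.3·0.8500 + 0.8·0.1500) ≈ 0.6800
After a diagnostic test='positive': P(carrier) = 0.85·0.6800 / (0.85·0.6800 + 0.15·0.3200) ≈ 0.9233
After a diagnostic test='positive': P(carrier) = 0.85·0.9233 / (0.85·0.9233 + 0.15·0.0767) ≈ 0.9856
After a diagnostic test='negative': P(carrier) = 0.15·0.9856 / (0.15·0.9856 + 0.85·0.0144) ≈ 0.9233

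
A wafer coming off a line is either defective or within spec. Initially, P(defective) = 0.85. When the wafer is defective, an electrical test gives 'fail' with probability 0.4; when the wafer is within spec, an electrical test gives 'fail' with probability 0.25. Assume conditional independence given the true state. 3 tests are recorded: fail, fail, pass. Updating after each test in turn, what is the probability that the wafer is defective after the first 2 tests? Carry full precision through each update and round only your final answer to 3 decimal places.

0.936

After 'fail': P(defective) = 0.4·0.8500 / (0.4·0.8500 + 0.25·0.1500) ≈ 0.9007
After 'fail': P(defective) = 0.4·0.9007 / (0.4·0.9007 + 0.25·0.0993) ≈ 0.9355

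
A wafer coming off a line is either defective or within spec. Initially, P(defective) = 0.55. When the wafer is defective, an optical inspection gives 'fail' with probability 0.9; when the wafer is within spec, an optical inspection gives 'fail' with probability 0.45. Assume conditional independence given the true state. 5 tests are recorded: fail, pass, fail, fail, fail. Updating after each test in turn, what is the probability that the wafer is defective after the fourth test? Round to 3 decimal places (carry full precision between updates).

Apply Bayes' rule sequentially, carrying P(defective) forward.
After 'fail': P(defective) = 0.9·0.5500 / (0.9·0.5500 + 0.45·0.4500) ≈ 0.7097
After 'pass': P(defective) = 0.1·0.7097 / (0.1·0.7097 + 0.55·0.2903) ≈ 0.3077
After 'fail': P(defective) = 0.9·0.3077 / (0.9·0.3077 + 0.45·0.6923) ≈ 0.4706
After 'fail': P(defective) = 0.9·0.4706 / (0.9·0.4706 + 0.45·0.5294) ≈ 0.6400

0.640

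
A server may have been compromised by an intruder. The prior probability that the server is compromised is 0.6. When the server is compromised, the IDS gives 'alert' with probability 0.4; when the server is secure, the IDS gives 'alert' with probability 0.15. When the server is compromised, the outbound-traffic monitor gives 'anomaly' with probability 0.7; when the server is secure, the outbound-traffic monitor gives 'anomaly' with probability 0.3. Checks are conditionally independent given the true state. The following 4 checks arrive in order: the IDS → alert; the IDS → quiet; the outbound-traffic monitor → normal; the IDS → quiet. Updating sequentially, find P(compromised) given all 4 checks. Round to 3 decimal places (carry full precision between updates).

0.461

After the IDS='alert': P(compromised) = 0.4·0.6000 / (0.4·0.6000 + 0.15·0.4000) ≈ 0.8000
After the IDS='quiet': P(compromised) = 0.6·0.8000 / (0.6·0.8000 + 0.85·0.2000) ≈ 0.7385
After the outbound-traffic monitor='normal': P(compromised) = 0.3·0.7385 / (0.3·0.7385 + 0.7·0.2615) ≈ 0.5475
After the IDS='quiet': P(compromised) = 0.6·0.5475 / (0.6·0.5475 + 0.85·0.4525) ≈ 0.4607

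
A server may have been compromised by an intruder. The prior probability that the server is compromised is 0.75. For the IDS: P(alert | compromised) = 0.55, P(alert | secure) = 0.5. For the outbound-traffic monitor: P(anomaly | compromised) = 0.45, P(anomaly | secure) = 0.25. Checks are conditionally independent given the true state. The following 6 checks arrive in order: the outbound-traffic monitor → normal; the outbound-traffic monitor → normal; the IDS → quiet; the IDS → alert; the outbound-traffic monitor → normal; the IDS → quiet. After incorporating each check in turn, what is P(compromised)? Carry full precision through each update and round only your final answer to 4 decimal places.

0.5132

After the outbound-traffic monitor='normal': P(compromised) = 0.55·0.7500 / (0.55·0.7500 + 0.75·0.2500) ≈ 0.6875
After the outbound-traffic monitor='normal': P(compromised) = 0.55·0.6875 / (0.55·0.6875 + 0.75·0.3125) ≈ 0.6173
After the IDS='quiet': P(compromised) = 0.45·0.6173 / (0.45·0.6173 + 0.5·0.3827) ≈ 0.5922
After the IDS='alert': P(compromised) = 0.55·0.5922 / (0.55·0.5922 + 0.5·0.4078) ≈ 0.6150
After the outbound-traffic monitor='normal': P(compromised) = 0.55·0.6150 / (0.55·0.6150 + 0.75·0.3850) ≈ 0.5394
After the IDS='quiet': P(compromised) = 0.45·0.5394 / (0.45·0.5394 + 0.5·0.4606) ≈ 0.5132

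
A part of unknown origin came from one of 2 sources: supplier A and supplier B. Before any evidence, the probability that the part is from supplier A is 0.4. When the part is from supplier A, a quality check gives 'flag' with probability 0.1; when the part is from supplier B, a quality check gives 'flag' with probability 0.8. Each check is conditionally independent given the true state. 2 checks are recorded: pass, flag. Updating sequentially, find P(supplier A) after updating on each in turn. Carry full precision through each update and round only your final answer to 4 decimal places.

Apply Bayes' rule sequentially, carrying P(supplier A) forward.
After 'pass': P(supplier A) = 0.9·0.4000 / (0.9·0.4000 + 0.2·0.6000) ≈ 0.7500
After 'flag': P(supplier A) = 0.1·0.7500 / (0.1·0.7500 + 0.8·0.2500) ≈ 0.2727

0.2727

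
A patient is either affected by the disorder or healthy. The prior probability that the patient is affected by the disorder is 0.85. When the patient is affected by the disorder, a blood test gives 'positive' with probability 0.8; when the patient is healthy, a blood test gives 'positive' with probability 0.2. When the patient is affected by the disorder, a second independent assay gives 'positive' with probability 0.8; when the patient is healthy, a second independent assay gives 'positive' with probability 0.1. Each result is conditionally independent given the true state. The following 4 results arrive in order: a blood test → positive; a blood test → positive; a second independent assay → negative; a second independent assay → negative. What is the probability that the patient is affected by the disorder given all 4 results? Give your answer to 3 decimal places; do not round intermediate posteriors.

0.817

After a blood test='positive': P(affected) = 0.8·0.8500 / (0.8·0.8500 + 0.2·0.1500) ≈ 0.9577
After a blood test='positive': P(affected) = 0.8·0.9577 / (0.8·0.9577 + 0.2·0.0423) ≈ 0.9891
After a second independent assay='negative': P(affected) = 0.2·0.9891 / (0.2·0.9891 + 0.9·0.0109) ≈ 0.9527
After a second independent assay='negative': P(affected) = 0.2·0.9527 / (0.2·0.9527 + 0.9·0.0473) ≈ 0.8174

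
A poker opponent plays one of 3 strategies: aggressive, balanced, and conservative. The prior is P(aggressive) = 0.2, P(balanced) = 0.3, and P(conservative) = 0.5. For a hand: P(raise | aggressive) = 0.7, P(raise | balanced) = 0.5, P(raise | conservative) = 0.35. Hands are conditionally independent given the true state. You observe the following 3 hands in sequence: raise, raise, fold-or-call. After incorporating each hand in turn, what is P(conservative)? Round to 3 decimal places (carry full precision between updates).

0.373

Apply Bayes' rule sequentially, carrying P(conservative) forward.
After 'raise': normaliser = 0.7·0.2000 + 0.5·0.3000 + 0.35·0.5000; P(aggressive) ≈ 0.3011, P(balanced) ≈ 0.3226, P(conservative) ≈ 0.3763
After 'raise': normaliser = 0.7·0.3011 + 0.5·0.3226 + 0.35·0.3763; P(aggressive) ≈ 0.4184, P(balanced) ≈ 0.3202, P(conservative) ≈ 0.2615
After 'fold-or-call': normaliser = 0.3·0.4184 + 0.5·0.3202 + 0.65·0.2615; P(aggressive) ≈ 0.2755, P(balanced) ≈ 0.3514, P(conservative) ≈ 0.3731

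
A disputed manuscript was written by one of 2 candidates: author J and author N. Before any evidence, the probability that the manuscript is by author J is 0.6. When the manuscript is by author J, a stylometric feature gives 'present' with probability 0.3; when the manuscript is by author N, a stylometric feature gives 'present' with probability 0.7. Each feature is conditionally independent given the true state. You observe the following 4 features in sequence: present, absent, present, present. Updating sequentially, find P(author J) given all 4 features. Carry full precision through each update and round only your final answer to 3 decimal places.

After 'present': P(author J) = 0.3·0.6000 / (0.3·0.6000 + 0.7·0.4000) ≈ 0.3913
After 'absent': P(author J) = 0.7·0.3913 / (0.7·0.3913 + 0.3·0.6087) ≈ 0.6000
After 'present': P(author J) = 0.3·0.6000 / (0.3·0.6000 + 0.7·0.4000) ≈ 0.3913
After 'present': P(author J) = 0.3·0.3913 / (0.3·0.3913 + 0.7·0.6087) ≈ 0.2160

0.216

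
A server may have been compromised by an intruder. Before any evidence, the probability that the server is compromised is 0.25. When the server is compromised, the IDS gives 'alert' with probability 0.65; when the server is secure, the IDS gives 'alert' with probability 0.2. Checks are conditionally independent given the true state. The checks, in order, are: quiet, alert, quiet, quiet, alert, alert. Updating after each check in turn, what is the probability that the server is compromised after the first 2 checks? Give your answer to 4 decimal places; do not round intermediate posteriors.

0.3216

After 'quiet': P(compromised) = 0.35·0.2500 / (0.35·0.2500 + 0.8·0.7500) ≈ 0.1273
After 'alert': P(compromised) = 0.65·0.1273 / (0.65·0.1273 + 0.2·0.8727) ≈ 0.3216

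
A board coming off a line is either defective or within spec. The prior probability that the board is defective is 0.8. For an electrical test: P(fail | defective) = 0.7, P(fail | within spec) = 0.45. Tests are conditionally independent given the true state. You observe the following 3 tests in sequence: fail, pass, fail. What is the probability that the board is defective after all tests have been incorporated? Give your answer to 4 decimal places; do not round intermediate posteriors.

Each posterior becomes the prior for the next update.
After 'fail': P(defective) = 0.7·0.8000 / (0.7·0.8000 + 0.45·0.2000) ≈ 0.8615
After 'pass': P(defective) = 0.3·0.8615 / (0.3·0.8615 + 0.55·0.1385) ≈ 0.7724
After 'fail': P(defective) = 0.7·0.7724 / (0.7·0.7724 + 0.45·0.2276) ≈ 0.8408

0.8408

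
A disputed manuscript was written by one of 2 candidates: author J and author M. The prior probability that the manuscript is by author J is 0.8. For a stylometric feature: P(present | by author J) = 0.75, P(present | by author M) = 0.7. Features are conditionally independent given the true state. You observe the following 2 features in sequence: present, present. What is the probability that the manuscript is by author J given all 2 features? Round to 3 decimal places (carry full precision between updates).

0.821

After 'present': P(author J) = 0.75·0.8000 / (0.75·0.8000 + 0.7·0.2000) ≈ 0.8108
After 'present': P(author J) = 0.75·0.8108 / (0.75·0.8108 + 0.7·0.1892) ≈ 0.8212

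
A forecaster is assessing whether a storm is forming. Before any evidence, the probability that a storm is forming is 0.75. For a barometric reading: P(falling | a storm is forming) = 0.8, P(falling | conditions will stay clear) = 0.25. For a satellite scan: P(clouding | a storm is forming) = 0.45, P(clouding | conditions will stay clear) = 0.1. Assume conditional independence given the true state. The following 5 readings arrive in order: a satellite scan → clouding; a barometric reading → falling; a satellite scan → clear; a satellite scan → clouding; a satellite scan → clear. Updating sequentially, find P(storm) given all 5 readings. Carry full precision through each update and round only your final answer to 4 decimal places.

0.9864

Apply Bayes' rule sequentially, carrying P(storm) forward.
After a satellite scan='clouding': P(storm) = 0.45·0.7500 / (0.45·0.7500 + 0.1·0.2500) ≈ 0.9310
After a barometric reading='falling': P(storm) = 0.8·0.9310 / (0.8·0.9310 + 0.25·0.0690) ≈ 0.9774
After a satellite scan='clear': P(storm) = 0.55·0.9774 / (0.55·0.9774 + 0.9·0.0226) ≈ 0.9635
After a satellite scan='clouding': P(storm) = 0.45·0.9635 / (0.45·0.9635 + 0.1·0.0365) ≈ 0.9917
After a satellite scan='clear': P(storm) = 0.55·0.9917 / (0.55·0.9917 + 0.9·0.0083) ≈ 0.9864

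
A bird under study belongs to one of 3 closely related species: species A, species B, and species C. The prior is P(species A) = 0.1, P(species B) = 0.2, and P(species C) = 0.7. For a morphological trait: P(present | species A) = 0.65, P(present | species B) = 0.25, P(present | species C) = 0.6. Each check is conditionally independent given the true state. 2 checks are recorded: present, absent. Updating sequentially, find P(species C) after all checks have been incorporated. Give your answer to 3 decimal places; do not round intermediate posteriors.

After 'present': normaliser = 0.65·0.1000 + 0.25·0.2000 + 0.6·0.7000; P(species A) ≈ 0.1215, P(species B) ≈ 0.0935, P(species C) ≈ 0.7850
After 'absent': normaliser = 0.35·0.1215 + 0.75·0.0935 + 0.4·0.7850; P(species A) ≈ 0.0997, P(species B) ≈ 0.1643, P(species C) ≈ 0.7360

0.736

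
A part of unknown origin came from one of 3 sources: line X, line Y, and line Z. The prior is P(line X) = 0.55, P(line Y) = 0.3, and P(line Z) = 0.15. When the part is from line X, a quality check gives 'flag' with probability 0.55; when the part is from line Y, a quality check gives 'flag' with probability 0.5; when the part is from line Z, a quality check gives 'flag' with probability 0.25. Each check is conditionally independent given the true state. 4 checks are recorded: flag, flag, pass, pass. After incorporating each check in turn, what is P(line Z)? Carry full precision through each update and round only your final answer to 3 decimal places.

Each posterior becomes the prior for the next update.
After 'flag': normaliser = 0.55·0.5500 + 0.5·0.3000 + 0.25·0.1500; P(line X) ≈ 0.6173, P(line Y) ≈ 0.3061, P(line Z) ≈ 0.0765
After 'flag': normaliser = 0.55·0.6173 + 0.5·0.3061 + 0.25·0.0765; P(line X) ≈ 0.6635, P(line Y) ≈ 0.2991, P(line Z) ≈ 0.0374
After 'pass': normaliser = 0.45·0.6635 + 0.5·0.2991 + 0.75·0.0374; P(line X) ≈ 0.6270, P(line Y) ≈ 0.3141, P(line Z) ≈ 0.0589
After 'pass': normaliser = 0.45·0.6270 + 0.5·0.3141 + 0.75·0.0589; P(line X) ≈ 0.5838, P(line Y) ≈ 0.3249, P(line Z) ≈ 0.0914

0.091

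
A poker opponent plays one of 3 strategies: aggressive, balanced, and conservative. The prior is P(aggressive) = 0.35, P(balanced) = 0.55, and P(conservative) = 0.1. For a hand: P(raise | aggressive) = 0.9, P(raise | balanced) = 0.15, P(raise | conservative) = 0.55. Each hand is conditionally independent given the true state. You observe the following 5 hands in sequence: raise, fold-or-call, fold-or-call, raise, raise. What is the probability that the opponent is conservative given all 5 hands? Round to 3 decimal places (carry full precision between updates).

0.464

After 'raise': normaliser = 0.9·0.3500 + 0.15·0.5500 + 0.55·0.1000; P(aggressive) ≈ 0.6961, P(balanced) ≈ 0.1823, P(conservative) ≈ 0.1215
After 'fold-or-call': normaliser = 0.1·0.6961 + 0.85·0.1823 + 0.45·0.1215; P(aggressive) ≈ 0.2493, P(balanced) ≈ 0.5549, P(conservative) ≈ 0.1958
After 'fold-or-call': normaliser = 0.1·0.2493 + 0.85·0.5549 + 0.45·0.1958; P(aggressive) ≈ 0.0426, P(balanced) ≈ 0.8066, P(conservative) ≈ 0.1507
After 'raise': normaliser = 0.9·0.0426 + 0.15·0.8066 + 0.55·0.1507; P(aggressive) ≈ 0.1584, P(balanced) ≈ 0.4995, P(conservative) ≈ 0.3422
After 'raise': normaliser = 0.9·0.1584 + 0.15·0.4995 + 0.55·0.3422; P(aggressive) ≈ 0.3514, P(balanced) ≈ 0.1847, P(conservative) ≈ 0.4640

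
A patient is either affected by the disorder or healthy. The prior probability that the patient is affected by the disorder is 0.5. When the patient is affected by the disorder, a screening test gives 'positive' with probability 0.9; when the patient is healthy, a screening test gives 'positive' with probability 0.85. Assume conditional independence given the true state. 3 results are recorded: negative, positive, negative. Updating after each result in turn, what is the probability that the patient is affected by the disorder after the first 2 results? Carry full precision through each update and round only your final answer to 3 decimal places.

0.414

After 'negative': P(affected) = 0.1·0.5000 / (0.1·0.5000 + 0.15·0.5000) ≈ 0.4000
After 'positive': P(affected) = 0.9·0.4000 / (0.9·0.4000 + 0.85·0.6000) ≈ 0.4138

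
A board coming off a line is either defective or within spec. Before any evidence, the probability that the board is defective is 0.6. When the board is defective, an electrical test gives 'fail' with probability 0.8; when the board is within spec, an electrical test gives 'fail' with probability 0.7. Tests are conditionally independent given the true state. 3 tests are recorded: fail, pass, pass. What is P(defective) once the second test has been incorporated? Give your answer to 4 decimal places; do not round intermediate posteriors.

0.5333

After 'fail': P(defective) = 0.8·0.6000 / (0.8·0.6000 + 0.7·0.4000) ≈ 0.6316
After 'pass': P(defective) = 0.2·0.6316 / (0.2·0.6316 + 0.3·0.3684) ≈ 0.5333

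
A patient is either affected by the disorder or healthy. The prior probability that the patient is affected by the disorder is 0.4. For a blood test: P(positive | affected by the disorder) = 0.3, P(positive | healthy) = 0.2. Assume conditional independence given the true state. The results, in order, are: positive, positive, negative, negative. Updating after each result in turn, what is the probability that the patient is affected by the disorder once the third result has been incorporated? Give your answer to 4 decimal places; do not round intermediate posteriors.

0.5676

Apply Bayes' rule sequentially, carrying P(affected) forward.
After 'positive': P(affected) = 0.3·0.4000 / (0.3·0.4000 + 0.2·0.6000) ≈ 0.5000
After 'positive': P(affected) = 0.3·0.5000 / (0.3·0.5000 + 0.2·0.5000) ≈ 0.6000
After 'negative': P(affected) = 0.7·0.6000 / (0.7·0.6000 + 0.8·0.4000) ≈ 0.5676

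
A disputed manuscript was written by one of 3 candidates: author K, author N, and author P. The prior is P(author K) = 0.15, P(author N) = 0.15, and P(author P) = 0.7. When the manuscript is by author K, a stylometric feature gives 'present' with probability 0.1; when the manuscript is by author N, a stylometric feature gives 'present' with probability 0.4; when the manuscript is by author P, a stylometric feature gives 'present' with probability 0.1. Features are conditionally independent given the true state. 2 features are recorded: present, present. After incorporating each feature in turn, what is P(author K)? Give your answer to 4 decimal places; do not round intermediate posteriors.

0.0462

After 'present': normaliser = 0.1·0.1500 + 0.4·0.1500 + 0.1·0.7000; P(author K) ≈ 0.1034, P(author N) ≈ 0.4138, P(author P) ≈ 0.4828
After 'present': normaliser = 0.1·0.1034 + 0.4·0.4138 + 0.1·0.4828; P(author K) ≈ 0.0462, P(author N) ≈ 0.7385, P(author P) ≈ 0.2154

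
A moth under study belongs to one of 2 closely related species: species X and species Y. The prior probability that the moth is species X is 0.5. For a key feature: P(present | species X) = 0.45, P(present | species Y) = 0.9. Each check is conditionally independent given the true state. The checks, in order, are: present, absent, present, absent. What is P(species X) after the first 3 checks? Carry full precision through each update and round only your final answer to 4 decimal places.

After 'present': P(species X) = 0.45·0.5000 / (0.45·0.5000 + 0.9·0.5000) ≈ 0.3333
After 'absent': P(species X) = 0.55·0.3333 / (0.55·0.3333 + 0.1·0.6667) ≈ 0.7333
After 'present': P(species X) = 0.45·0.7333 / (0.45·0.7333 + 0.9·0.2667) ≈ 0.5789

0.5789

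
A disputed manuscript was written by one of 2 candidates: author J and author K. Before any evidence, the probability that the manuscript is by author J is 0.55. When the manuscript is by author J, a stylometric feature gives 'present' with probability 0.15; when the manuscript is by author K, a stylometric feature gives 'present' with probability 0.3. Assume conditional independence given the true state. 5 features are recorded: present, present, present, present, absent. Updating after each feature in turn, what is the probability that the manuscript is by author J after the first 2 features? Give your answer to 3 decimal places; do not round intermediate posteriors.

0.234

After 'present': P(author J) = 0.15·0.5500 / (0.15·0.5500 + 0.3·0.4500) ≈ 0.3793
After 'present': P(author J) = 0.15·0.3793 / (0.15·0.3793 + 0.3·0.6207) ≈ 0.2340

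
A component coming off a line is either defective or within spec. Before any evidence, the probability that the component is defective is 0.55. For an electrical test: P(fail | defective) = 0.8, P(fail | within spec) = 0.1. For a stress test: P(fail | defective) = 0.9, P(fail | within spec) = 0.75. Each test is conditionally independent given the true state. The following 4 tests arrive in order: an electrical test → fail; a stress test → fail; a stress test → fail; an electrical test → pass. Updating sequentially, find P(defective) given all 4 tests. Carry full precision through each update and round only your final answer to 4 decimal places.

After an electrical test='fail': P(defective) = 0.8·0.5500 / (0.8·0.5500 + 0.1·0.4500) ≈ 0.9072
After a stress test='fail': P(defective) = 0.9·0.9072 / (0.9·0.9072 + 0.75·0.0928) ≈ 0.9215
After a stress test='fail': P(defective) = 0.9·0.9215 / (0.9·0.9215 + 0.75·0.0785) ≈ 0.9337
After an electrical test='pass': P(defective) = 0.2·0.9337 / (0.2·0.9337 + 0.9·0.0663) ≈ 0.7578

0.7578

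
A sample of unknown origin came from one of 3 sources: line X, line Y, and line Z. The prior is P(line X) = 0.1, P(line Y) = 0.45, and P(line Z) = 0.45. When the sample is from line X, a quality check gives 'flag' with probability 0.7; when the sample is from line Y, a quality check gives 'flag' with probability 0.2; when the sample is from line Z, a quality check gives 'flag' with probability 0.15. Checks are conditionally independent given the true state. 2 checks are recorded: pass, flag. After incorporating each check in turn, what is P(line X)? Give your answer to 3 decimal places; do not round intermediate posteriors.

0.140

Each posterior becomes the prior for the next update.
After 'pass': normaliser = 0.3·0.1000 + 0.8·0.4500 + 0.85·0.4500; P(line X) ≈ 0.0388, P(line Y) ≈ 0.4660, P(line Z) ≈ 0.4951
After 'flag': normaliser = 0.7·0.0388 + 0.2·0.4660 + 0.15·0.4951; P(line X) ≈ 0.1397, P(line Y) ≈ 0.4788, P(line Z) ≈ 0.3815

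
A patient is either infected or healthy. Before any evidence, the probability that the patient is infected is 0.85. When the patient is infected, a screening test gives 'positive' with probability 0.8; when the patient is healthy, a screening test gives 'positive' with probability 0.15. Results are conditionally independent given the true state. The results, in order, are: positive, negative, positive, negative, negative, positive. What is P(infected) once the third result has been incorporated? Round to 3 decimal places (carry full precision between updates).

0.974

After 'positive': P(infected) = 0.8·0.8500 / (0.8·0.8500 + 0.15·0.1500) ≈ 0.9680
After 'negative': P(infected) = 0.2·0.9680 / (0.2·0.9680 + 0.85·0.0320) ≈ 0.8767
After 'positive': P(infected) = 0.8·0.8767 / (0.8·0.8767 + 0.15·0.1233) ≈ 0.9743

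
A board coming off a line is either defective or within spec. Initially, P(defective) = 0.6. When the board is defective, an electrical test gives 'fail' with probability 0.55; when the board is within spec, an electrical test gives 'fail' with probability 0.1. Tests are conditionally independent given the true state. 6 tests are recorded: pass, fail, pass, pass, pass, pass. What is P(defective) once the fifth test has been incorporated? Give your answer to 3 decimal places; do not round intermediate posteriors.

After 'pass': P(defective) = 0.45·0.6000 / (0.45·0.6000 + 0.9·0.4000) ≈ 0.4286
After 'fail': P(defective) = 0.55·0.4286 / (0.55·0.4286 + 0.1·0.5714) ≈ 0.8049
After 'pass': P(defective) = 0.45·0.8049 / (0.45·0.8049 + 0.9·0.1951) ≈ 0.6735
After 'pass': P(defective) = 0.45·0.6735 / (0.45·0.6735 + 0.9·0.3265) ≈ 0.5077
After 'pass': P(defective) = 0.45·0.5077 / (0.45·0.5077 + 0.9·0.4923) ≈ 0.3402

0.340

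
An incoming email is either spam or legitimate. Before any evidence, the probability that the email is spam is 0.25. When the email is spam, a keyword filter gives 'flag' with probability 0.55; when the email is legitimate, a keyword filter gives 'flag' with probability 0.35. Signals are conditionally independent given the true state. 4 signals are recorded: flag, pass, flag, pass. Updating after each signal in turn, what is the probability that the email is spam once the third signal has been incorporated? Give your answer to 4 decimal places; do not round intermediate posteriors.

After 'flag': P(spam) = 0.55·0.2500 / (0.55·0.2500 + 0.35·0.7500) ≈ 0.3438
After 'pass': P(spam) = 0.45·0.3438 / (0.45·0.3438 + 0.65·0.6562) ≈ 0.2661
After 'flag': P(spam) = 0.55·0.2661 / (0.55·0.2661 + 0.35·0.7339) ≈ 0.3630

0.3630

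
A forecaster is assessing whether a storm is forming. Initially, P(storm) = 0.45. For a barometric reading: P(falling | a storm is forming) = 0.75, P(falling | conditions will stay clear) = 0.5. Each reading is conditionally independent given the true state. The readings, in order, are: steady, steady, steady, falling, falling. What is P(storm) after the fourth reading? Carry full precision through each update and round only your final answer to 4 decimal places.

After 'steady': P(storm) = 0.25·0.4500 / (0.25·0.4500 + 0.5·0.5500) ≈ 0.2903
After 'steady': P(storm) = 0.25·0.2903 / (0.25·0.2903 + 0.5·0.7097) ≈ 0.1698
After 'steady': P(storm) = 0.25·0.1698 / (0.25·0.1698 + 0.5·0.8302) ≈ 0.0928
After 'falling': P(storm) = 0.75·0.0928 / (0.75·0.0928 + 0.5·0.9072) ≈ 0.1330

0.1330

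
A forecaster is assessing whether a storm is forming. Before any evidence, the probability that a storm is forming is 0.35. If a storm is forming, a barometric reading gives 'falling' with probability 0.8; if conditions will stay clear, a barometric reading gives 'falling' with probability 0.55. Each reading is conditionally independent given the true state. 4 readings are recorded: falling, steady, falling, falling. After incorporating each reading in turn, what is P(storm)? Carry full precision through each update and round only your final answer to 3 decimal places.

Each posterior becomes the prior for the next update.
After 'falling': P(storm) = 0.8·0.3500 / (0.8·0.3500 + 0.55·0.6500) ≈ 0.4392
After 'steady': P(storm) = 0.2·0.4392 / (0.2·0.4392 + 0.45·0.5608) ≈ 0.2582
After 'falling': P(storm) = 0.8·0.2582 / (0.8·0.2582 + 0.55·0.7418) ≈ 0.3361
After 'falling': P(storm) = 0.8·0.3361 / (0.8·0.3361 + 0.55·0.6639) ≈ 0.4241

0.424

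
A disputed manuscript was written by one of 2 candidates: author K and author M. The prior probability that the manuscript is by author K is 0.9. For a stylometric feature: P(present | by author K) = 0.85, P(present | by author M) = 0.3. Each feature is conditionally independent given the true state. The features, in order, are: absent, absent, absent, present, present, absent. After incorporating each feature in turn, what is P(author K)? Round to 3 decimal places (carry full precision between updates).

Each posterior becomes the prior for the next update.
After 'absent': P(author K) = 0.15·0.9000 / (0.15·0.9000 + 0.7·0.1000) ≈ 0.6585
After 'absent': P(author K) = 0.15·0.6585 / (0.15·0.6585 + 0.7·0.3415) ≈ 0.2924
After 'absent': P(author K) = 0.15·0.2924 / (0.15·0.2924 + 0.7·0.7076) ≈ 0.0814
After 'present': P(author K) = 0.85·0.0814 / (0.85·0.0814 + 0.3·0.9186) ≈ 0.2006
After 'present': P(author K) = 0.85·0.2006 / (0.85·0.2006 + 0.3·0.7994) ≈ 0.4155
After 'absent': P(author K) = 0.15·0.4155 / (0.15·0.4155 + 0.7·0.5845) ≈ 0.1322

0.132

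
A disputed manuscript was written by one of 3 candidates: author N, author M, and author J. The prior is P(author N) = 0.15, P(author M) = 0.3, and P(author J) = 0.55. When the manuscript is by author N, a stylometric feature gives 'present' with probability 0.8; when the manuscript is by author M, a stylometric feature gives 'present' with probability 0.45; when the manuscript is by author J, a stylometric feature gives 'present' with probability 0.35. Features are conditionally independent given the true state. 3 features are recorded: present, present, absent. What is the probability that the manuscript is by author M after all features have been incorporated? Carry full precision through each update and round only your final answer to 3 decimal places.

Each posterior becomes the prior for the next update.
After 'present': normaliser = 0.8·0.1500 + 0.45·0.3000 + 0.35·0.5500; P(author N) ≈ 0.2682, P(author M) ≈ 0.3017, P(author J) ≈ 0.4302
After 'present': normaliser = 0.8·0.2682 + 0.45·0.3017 + 0.35·0.4302; P(author N) ≈ 0.4283, P(author M) ≈ 0.2711, P(author J) ≈ 0.3006
After 'absent': normaliser = 0.2·0.4283 + 0.55·0.2711 + 0.65·0.3006; P(author N) ≈ 0.1992, P(author M) ≈ 0.3466, P(author J) ≈ 0.4543

0.347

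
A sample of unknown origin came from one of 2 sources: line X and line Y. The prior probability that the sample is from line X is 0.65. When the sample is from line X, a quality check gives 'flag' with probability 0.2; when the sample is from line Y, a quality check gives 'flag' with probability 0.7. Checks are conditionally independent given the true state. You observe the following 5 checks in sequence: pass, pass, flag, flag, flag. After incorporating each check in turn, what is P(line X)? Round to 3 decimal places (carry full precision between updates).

After 'pass': P(line X) = 0.8·0.6500 / (0.8·0.6500 + 0.3·0.3500) ≈ 0.8320
After 'pass': P(line X) = 0.8·0.8320 / (0.8·0.8320 + 0.3·0.1680) ≈ 0.9296
After 'flag': P(line X) = 0.2·0.9296 / (0.2·0.9296 + 0.7·0.0704) ≈ 0.7905
After 'flag': P(line X) = 0.2·0.7905 / (0.2·0.7905 + 0.7·0.2095) ≈ 0.5188
After 'flag': P(line X) = 0.2·0.5188 / (0.2·0.5188 + 0.7·0.4812) ≈ 0.2355

0.235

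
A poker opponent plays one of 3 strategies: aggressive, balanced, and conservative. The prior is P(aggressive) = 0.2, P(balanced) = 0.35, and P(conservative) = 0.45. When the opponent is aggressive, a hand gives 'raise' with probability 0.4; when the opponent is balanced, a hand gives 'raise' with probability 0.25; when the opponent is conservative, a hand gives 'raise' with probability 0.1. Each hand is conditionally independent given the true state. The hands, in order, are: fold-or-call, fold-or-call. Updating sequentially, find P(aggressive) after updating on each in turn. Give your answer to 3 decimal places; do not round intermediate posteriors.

After 'fold-or-call': normaliser = 0.6·0.2000 + 0.75·0.3500 + 0.9·0.4500; P(aggressive) ≈ 0.1524, P(balanced) ≈ 0.3333, P(conservative) ≈ 0.5143
After 'fold-or-call': normaliser = 0.6·0.1524 + 0.75·0.3333 + 0.9·0.5143; P(aggressive) ≈ 0.1137, P(balanced) ≈ 0.3108, P(conservative) ≈ 0.5755

0.114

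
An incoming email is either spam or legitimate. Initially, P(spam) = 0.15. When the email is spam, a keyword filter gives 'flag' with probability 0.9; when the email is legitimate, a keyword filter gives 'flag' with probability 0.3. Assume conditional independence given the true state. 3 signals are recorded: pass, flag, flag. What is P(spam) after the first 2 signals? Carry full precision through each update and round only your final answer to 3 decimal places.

After 'pass': P(spam) = 0.1·0.1500 / (0.1·0.1500 + 0.7·0.8500) ≈ 0.0246
After 'flag': P(spam) = 0.9·0.0246 / (0.9·0.0246 + 0.3·0.9754) ≈ 0.0703

0.070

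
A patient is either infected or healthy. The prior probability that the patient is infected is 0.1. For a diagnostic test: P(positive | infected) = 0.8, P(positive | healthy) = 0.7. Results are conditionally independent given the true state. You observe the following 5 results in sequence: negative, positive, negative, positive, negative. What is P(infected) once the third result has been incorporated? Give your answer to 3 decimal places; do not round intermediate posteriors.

0.053

After 'negative': P(infected) = 0.2·0.1000 / (0.2·0.1000 + 0.3·0.9000) ≈ 0.0690
After 'positive': P(infected) = 0.8·0.0690 / (0.8·0.0690 + 0.7·0.9310) ≈ 0.0780
After 'negative': P(infected) = 0.2·0.0780 / (0.2·0.0780 + 0.3·0.9220) ≈ 0.0534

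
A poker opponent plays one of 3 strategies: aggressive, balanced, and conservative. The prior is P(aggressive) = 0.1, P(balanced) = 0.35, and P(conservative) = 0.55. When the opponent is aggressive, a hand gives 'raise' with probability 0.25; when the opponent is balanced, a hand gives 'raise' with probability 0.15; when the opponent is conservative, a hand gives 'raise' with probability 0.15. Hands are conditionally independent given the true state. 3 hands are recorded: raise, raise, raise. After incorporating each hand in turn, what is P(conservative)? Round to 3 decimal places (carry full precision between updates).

Each posterior becomes the prior for the next update.
After 'raise': normaliser = 0.25·0.1000 + 0.15·0.3500 + 0.15·0.5500; P(aggressive) ≈ 0.1562, P(balanced) ≈ 0.3281, P(conservative) ≈ 0.5156
After 'raise': normaliser = 0.25·0.1562 + 0.15·0.3281 + 0.15·0.5156; P(aggressive) ≈ 0.2358, P(balanced) ≈ 0.2972, P(conservative) ≈ 0.4670
After 'raise': normaliser = 0.25·0.2358 + 0.15·0.2972 + 0.15·0.4670; P(aggressive) ≈ 0.3397, P(balanced) ≈ 0.2568, P(conservative) ≈ 0.4035

0.404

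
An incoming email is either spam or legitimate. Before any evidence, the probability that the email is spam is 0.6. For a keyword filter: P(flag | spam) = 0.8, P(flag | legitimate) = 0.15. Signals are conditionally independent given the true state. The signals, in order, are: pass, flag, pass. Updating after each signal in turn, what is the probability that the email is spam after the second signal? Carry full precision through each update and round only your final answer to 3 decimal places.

0.653

After 'pass': P(spam) = 0.2·0.6000 / (0.2·0.6000 + 0.85·0.4000) ≈ 0.2609
After 'flag': P(spam) = 0.8·0.2609 / (0.8·0.2609 + 0.15·0.7391) ≈ 0.6531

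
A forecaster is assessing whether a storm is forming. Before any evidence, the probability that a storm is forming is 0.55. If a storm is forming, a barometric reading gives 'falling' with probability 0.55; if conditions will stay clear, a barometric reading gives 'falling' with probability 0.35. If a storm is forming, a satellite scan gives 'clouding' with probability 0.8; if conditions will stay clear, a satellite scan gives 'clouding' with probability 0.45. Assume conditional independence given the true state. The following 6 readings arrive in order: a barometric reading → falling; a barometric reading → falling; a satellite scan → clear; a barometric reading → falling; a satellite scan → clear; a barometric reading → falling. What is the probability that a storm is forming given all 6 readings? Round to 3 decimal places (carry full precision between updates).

After a barometric reading='falling': P(storm) = 0.55·0.5500 / (0.55·0.5500 + 0.35·0.4500) ≈ 0.6576
After a barometric reading='falling': P(storm) = 0.55·0.6576 / (0.55·0.6576 + 0.35·0.3424) ≈ 0.7511
After a satellite scan='clear': P(storm) = 0.2·0.7511 / (0.2·0.7511 + 0.55·0.2489) ≈ 0.5232
After a barometric reading='falling': P(storm) = 0.55·0.5232 / (0.55·0.5232 + 0.35·0.4768) ≈ 0.6330
After a satellite scan='clear': P(storm) = 0.2·0.6330 / (0.2·0.6330 + 0.55·0.3670) ≈ 0.3854
After a barometric reading='falling': P(storm) = 0.55·0.3854 / (0.55·0.3854 + 0.35·0.6146) ≈ 0.4964

0.496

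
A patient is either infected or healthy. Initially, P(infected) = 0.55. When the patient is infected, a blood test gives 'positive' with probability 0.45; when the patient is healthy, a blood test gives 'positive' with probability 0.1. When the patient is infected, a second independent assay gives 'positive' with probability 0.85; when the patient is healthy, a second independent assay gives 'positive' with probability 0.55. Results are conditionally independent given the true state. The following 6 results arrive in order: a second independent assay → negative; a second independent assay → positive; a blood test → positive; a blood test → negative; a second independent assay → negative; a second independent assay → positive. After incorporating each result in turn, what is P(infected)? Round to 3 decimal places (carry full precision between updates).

After a second independent assay='negative': P(infected) = 0.15·0.5500 / (0.15·0.5500 + 0.45·0.4500) ≈ 0.2895
After a second independent assay='positive': P(infected) = 0.85·0.2895 / (0.85·0.2895 + 0.55·0.7105) ≈ 0.3864
After a blood test='positive': P(infected) = 0.45·0.3864 / (0.45·0.3864 + 0.1·0.6136) ≈ 0.7391
After a blood test='negative': P(infected) = 0.55·0.7391 / (0.55·0.7391 + 0.9·0.2609) ≈ 0.6339
After a second independent assay='negative': P(infected) = 0.15·0.6339 / (0.15·0.6339 + 0.45·0.3661) ≈ 0.3659
After a second independent assay='positive': P(infected) = 0.85·0.3659 / (0.85·0.3659 + 0.55·0.6341) ≈ 0.4715

0.471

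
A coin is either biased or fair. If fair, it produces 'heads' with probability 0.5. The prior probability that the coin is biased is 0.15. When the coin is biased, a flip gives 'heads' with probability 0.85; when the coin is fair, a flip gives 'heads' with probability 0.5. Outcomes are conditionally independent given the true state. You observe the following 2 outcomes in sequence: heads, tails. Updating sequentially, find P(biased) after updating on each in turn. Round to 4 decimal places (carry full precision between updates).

0.0826

After 'heads': P(biased) = 0.85·0.1500 / (0.85·0.1500 + 0.5·0.8500) ≈ 0.2308
After 'tails': P(biased) = 0.15·0.2308 / (0.15·0.2308 + 0.5·0.7692) ≈ 0.0826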